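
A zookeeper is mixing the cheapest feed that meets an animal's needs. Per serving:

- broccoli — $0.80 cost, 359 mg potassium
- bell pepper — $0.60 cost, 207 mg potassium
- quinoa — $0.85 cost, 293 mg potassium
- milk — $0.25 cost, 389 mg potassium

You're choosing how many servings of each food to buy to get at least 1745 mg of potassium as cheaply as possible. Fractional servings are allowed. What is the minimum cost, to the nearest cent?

$1.12

Cost per mg of potassium: milk $0.0006, broccoli $0.0022, bell pepper $0.0029, quinoa $0.0029.
With no serving limits, use only milk: 1745 mg / 389 mg = 4.486 servings × $0.25 = $1.12.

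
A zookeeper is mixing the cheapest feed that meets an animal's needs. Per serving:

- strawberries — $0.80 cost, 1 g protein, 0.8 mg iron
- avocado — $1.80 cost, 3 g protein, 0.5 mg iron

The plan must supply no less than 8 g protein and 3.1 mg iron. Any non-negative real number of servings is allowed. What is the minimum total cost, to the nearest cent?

This is a tiny linear program; its minimum lies at a vertex of the feasible set. List the vertices and price them.
strawberries only: max(8/1, 3.1/0.8) = 8 servings → $6.40.
avocado only: max(8/3, 3.1/0.5) = 6.2 servings → $11.16.
strawberries + avocado with both tight: 2.789 servings and 1.737 servings → $5.36.
The minimum over all feasible corners is $5.36.

$5.36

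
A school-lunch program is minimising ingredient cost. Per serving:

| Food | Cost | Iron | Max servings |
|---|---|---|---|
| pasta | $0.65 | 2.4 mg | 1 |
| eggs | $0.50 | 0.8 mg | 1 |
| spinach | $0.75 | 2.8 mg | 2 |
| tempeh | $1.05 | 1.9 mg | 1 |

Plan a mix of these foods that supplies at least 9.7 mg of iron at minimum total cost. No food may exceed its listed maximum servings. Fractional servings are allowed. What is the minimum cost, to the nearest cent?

Cost per mg of iron: spinach $0.2679, pasta $0.2708, tempeh $0.5526, eggs $0.6250.
Take 2 servings of spinach: +5.6 mg iron for $1.50 (total $1.50, still need 4.1 mg).
Take 1 serving of pasta: +2.4 mg iron for $0.65 (total $2.15, still need 1.7 mg).
Take 0.8947 servings of tempeh: +1.7 mg iron for $0.94 (total $3.09, still need 0.0 mg).
Greedy by cheapest-per-mg is optimal for a single linear constraint, so the minimum cost is $3.09.

$3.09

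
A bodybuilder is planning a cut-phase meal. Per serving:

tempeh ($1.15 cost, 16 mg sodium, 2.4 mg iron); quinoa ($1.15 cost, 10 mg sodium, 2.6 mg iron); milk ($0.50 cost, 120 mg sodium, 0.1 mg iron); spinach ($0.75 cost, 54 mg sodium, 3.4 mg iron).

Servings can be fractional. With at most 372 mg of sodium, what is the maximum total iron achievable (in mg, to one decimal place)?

96.7 mg

Iron per mg sodium: quinoa 0.26, tempeh 0.15, spinach 0.06296, milk 0.0008333.
With no serving limits, spend the whole sodium allowance on quinoa: 372 mg / 10 mg × 2.6 mg = 96.7 mg.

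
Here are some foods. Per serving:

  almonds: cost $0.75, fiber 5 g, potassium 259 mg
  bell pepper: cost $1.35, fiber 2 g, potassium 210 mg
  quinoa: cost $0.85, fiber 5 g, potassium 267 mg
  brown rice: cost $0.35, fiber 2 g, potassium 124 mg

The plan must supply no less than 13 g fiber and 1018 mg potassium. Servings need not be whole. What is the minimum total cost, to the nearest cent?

$2.87

Check every corner: each single food scaled to meet both minima, and each pair solved so both constraints bind.
almonds only: max(13/5, 1018/259) = 3.931 servings → $2.95.
bell pepper only: max(13/2, 1018/210) = 6.5 servings → $8.78.
quinoa only: max(13/5, 1018/267) = 3.813 servings → $3.24.
brown rice only: max(13/2, 1018/124) = 8.21 servings → $2.87.
almonds + bell pepper with both tight: 1.305 servings and 3.239 servings → $5.35.
almonds + quinoa: intersection lies outside the first quadrant.
almonds + brown rice with both targets exact would need a negative amount; discard.
bell pepper + quinoa with both tight: 3.138 servings and 1.345 servings → $5.38.
bell pepper + brown rice with both tight: 2.465 servings and 4.035 servings → $4.74.
quinoa + brown rice: intersection lies outside the first quadrant.
The minimum over all feasible corners is $2.87.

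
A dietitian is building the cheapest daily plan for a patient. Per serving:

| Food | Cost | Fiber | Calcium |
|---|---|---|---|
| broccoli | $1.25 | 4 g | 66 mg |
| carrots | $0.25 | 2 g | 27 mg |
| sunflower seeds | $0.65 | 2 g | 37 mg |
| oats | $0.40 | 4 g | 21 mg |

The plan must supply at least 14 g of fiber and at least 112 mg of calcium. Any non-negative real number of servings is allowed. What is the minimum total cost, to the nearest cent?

$1.52

This is a tiny linear program; its minimum lies at a vertex of the feasible set. List the vertices and price them.
broccoli only: max(14/4, 112/66) = 3.5 servings → $4.38.
carrots only: max(14/2, 112/27) = 7 servings → $1.75.
sunflower seeds only: max(14/2, 112/37) = 7 servings → $4.55.
oats only: max(14/4, 112/21) = 5.333 servings → $2.13.
broccoli + carrots with both targets exact would need a negative amount; discard.
broccoli + sunflower seeds with both targets exact would need a negative amount; discard.
broccoli + oats with both tight: 0.8556 servings and 2.644 servings → $2.13.
carrots + sunflower seeds: the both-tight solution has a negative serving — not a feasible corner.
carrots + oats with both tight: 2.333 servings and 2.333 servings → $1.52.
sunflower seeds + oats with both tight: 1.453 servings and 2.774 servings → $2.05.
The minimum over all feasible corners is $1.52.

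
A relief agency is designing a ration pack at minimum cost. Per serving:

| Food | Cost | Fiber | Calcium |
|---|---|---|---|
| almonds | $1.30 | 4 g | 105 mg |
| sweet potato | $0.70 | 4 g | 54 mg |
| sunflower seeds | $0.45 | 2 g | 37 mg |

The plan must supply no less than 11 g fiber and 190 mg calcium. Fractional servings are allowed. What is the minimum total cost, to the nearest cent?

$2.34

almonds only: max(11/4, 190/105) = 2.75 servings → $3.58.
sweet potato only: max(11/4, 190/54) = 3.519 servings → $2.46.
sunflower seeds only: max(11/2, 190/37) = 5.5 servings → $2.48.
almonds + sweet potato with both tight: 0.8137 servings and 1.936 servings → $2.41.
almonds + sunflower seeds: the both-tight solution has a negative serving — not a feasible corner.
sweet potato + sunflower seeds with both tight: 0.675 servings and 4.15 servings → $2.34.
So the least-cost plan costs $2.34.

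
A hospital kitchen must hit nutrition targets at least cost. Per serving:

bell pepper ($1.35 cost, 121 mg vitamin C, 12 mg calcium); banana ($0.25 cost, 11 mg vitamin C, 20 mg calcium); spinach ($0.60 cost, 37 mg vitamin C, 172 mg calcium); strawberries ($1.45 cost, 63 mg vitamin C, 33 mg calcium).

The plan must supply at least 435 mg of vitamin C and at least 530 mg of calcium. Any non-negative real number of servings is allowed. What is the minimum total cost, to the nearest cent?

$5.39

A basic optimal solution has at most two foods positive. Try each food alone and each pair with both targets met exactly.
bell pepper only: max(435/121, 530/12) = 44.17 servings → $59.62.
banana only: max(435/11, 530/20) = 39.55 servings → $9.89.
spinach only: max(435/37, 530/172) = 11.76 servings → $7.05.
strawberries only: max(435/63, 530/33) = 16.06 servings → $23.29.
bell pepper + banana with both tight: 1.254 servings and 25.75 servings → $8.13.
bell pepper + spinach with both tight: 2.711 servings and 2.892 servings → $5.39.
bell pepper + strawberries: intersection lies outside the first quadrant.
banana + spinach: the both-tight solution has a negative serving — not a feasible corner.
banana + strawberries with both tight: 21.22 servings and 3.2 servings → $9.94.
spinach + strawberries with both tight: 1.98 servings and 5.742 servings → $9.51.
Cheapest feasible corner: $5.39.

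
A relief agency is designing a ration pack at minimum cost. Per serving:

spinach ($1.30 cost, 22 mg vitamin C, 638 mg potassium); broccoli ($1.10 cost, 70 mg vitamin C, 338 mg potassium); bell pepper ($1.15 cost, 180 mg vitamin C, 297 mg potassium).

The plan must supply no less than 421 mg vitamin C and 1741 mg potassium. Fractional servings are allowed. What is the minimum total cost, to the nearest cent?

A basic optimal solution has at most two foods positive. Try each food alone and each pair with both targets met exactly.
spinach only: max(421/22, 1741/638) = 19.14 servings → $24.88.
broccoli only: max(421/70, 1741/338) = 6.014 servings → $6.62.
bell pepper only: max(421/180, 1741/297) = 5.862 servings → $6.74.
spinach + broccoli: intersection lies outside the first quadrant.
spinach + bell pepper with both tight: 1.739 servings and 2.126 servings → $4.71.
broccoli + bell pepper with both tight: 4.703 servings and 0.5101 servings → $5.76.
The minimum over all feasible corners is $4.71.

$4.71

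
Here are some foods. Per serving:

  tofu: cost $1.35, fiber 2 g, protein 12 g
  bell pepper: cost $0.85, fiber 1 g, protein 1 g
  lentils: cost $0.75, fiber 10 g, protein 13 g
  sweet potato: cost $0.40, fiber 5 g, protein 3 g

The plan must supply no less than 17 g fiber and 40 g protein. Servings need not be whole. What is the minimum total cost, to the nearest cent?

tofu only: max(17/2, 40/12) = 8.5 servings → $11.47.
bell pepper only: max(17/1, 40/1) = 40 servings → $34.00.
lentils only: max(17/10, 40/13) = 3.077 servings → $2.31.
sweet potato only: max(17/5, 40/3) = 13.33 servings → $5.33.
tofu + bell pepper with both tight: 2.3 servings and 12.4 servings → $13.64.
tofu + lentils with both tight: 1.904 servings and 1.319 servings → $3.56.
tofu + sweet potato with both tight: 2.759 servings and 2.296 servings → $4.64.
bell pepper + lentils with both targets exact would need a negative amount; discard.
bell pepper + sweet potato: the both-tight solution has a negative serving — not a feasible corner.
lentils + sweet potato: the both-tight solution has a negative serving — not a feasible corner.
The minimum over all feasible corners is $2.31.

$2.31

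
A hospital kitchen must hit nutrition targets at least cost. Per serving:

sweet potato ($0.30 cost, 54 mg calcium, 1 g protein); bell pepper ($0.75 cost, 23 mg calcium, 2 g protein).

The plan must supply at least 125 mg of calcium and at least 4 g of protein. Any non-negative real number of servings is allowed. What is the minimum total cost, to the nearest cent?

$1.20

sweet potato only: max(125/54, 4/1) = 4 servings → $1.20.
bell pepper only: max(125/23, 4/2) = 5.435 servings → $4.08.
sweet potato + bell pepper with both tight: 1.859 servings and 1.071 servings → $1.36.
So the least-cost plan costs $1.20.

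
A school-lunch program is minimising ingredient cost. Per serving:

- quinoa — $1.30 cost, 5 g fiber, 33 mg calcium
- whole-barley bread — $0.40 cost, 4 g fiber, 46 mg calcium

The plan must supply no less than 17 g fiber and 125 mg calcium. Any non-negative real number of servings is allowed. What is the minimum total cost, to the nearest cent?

$1.70

A basic optimal solution has at most two foods positive. Try each food alone and each pair with both targets met exactly.
quinoa only: max(17/5, 125/33) = 3.788 servings → $4.92.
whole-barley bread only: max(17/4, 125/46) = 4.25 servings → $1.70.
quinoa + whole-barley bread with both tight: 2.878 servings and 0.6531 servings → $4.00.
So the least-cost plan costs $1.70.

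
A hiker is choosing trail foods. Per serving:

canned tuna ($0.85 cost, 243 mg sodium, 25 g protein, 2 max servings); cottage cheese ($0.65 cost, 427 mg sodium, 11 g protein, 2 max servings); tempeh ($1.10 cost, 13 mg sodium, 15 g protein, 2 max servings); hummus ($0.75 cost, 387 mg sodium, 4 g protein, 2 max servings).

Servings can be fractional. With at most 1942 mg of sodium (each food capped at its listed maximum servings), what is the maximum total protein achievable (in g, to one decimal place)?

Protein per mg sodium: tempeh 1.154, canned tuna 0.1029, cottage cheese 0.02576, hummus 0.01034.
Take 2 servings of tempeh: uses 26 mg sodium, +30.0 g protein (running total 30.0 g).
Take 2 servings of canned tuna: uses 486 mg sodium, +50.0 g protein (running total 80.0 g).
Take 2 servings of cottage cheese: uses 854 mg sodium, +22.0 g protein (running total 102.0 g).
Take 1.488 servings of hummus: uses 576 mg sodium, +6.0 g protein (running total 108.0 g).
Greedy by best ratio exhausts the sodium allowance optimally: 108.0 g.

108.0 g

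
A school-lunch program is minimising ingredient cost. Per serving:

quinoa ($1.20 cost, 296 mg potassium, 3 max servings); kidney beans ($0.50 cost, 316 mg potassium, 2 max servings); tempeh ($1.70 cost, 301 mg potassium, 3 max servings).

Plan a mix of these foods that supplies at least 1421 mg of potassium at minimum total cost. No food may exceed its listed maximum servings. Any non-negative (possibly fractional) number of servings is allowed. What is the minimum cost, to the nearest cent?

$4.20

Cost per mg of potassium: kidney beans $0.0016, quinoa $0.0041, tempeh $0.0056.
Take 2 servings of kidney beans: +632.0 mg potassium for $1.00 (total $1.00, still need 789.0 mg).
Take 2.666 servings of quinoa: +789.0 mg potassium for $3.20 (total $4.20, still need 0.0 mg).
Filling from the cheapest source first is optimal under one linear minimum: $4.20.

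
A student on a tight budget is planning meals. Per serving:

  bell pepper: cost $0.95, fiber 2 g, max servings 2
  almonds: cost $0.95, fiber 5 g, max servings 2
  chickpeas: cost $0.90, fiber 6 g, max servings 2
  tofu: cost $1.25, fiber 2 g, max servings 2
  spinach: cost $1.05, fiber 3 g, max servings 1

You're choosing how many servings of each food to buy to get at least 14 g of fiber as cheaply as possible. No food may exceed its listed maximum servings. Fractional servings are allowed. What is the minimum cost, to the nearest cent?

$2.18

Cost per g of fiber: chickpeas $0.1500, almonds $0.1900, spinach $0.3500, bell pepper $0.4750, tofu $0.6250.
Take 2 servings of chickpeas: +12.0 g fiber for $1.80 (total $1.80, still need 2.0 g).
Take 0.4 servings of almonds: +2.0 g fiber for $0.38 (total $2.18, still need 0.0 g).
Filling from the cheapest source first is optimal under one linear minimum: $2.18.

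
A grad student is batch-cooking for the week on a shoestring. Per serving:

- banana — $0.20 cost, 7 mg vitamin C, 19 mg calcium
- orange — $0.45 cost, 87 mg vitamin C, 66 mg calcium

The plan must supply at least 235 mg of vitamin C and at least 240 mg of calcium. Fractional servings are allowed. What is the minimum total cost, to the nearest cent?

$1.64

Compare the cost at each extreme point of the feasible region.
banana only: max(235/7, 240/19) = 33.57 servings → $6.71.
orange only: max(235/87, 240/66) = 3.636 servings → $1.64.
banana + orange with both tight: 4.509 servings and 2.338 servings → $1.95.
So the least-cost plan costs $1.64.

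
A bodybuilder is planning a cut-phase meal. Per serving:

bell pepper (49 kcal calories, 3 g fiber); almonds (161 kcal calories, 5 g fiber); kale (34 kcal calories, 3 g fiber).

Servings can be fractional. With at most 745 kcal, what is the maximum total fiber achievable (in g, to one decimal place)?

Fiber per kcal: kale 0.08824, bell pepper 0.06122, almonds 0.03106.
With no serving limits, spend the whole calories allowance on kale: 745 kcal / 34 kcal × 3 g = 65.7 g.

65.7 g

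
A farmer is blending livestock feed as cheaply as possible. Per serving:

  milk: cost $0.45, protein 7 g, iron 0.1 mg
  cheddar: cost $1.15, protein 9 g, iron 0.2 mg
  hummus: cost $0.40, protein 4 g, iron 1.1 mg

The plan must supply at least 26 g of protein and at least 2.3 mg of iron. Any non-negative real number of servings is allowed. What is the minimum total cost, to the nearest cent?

$1.94

With two linear requirements the optimum uses one or two foods; enumerate the corners.
milk only: max(26/7, 2.3/0.1) = 23 servings → $10.35.
cheddar only: max(26/9, 2.3/0.2) = 11.5 servings → $13.22.
hummus only: max(26/4, 2.3/1.1) = 6.5 servings → $2.60.
milk + cheddar: the both-tight solution has a negative serving — not a feasible corner.
milk + hummus with both tight: 2.658 servings and 1.849 servings → $1.94.
cheddar + hummus with both tight: 2.132 servings and 1.703 servings → $3.13.
The minimum over all feasible corners is $1.94.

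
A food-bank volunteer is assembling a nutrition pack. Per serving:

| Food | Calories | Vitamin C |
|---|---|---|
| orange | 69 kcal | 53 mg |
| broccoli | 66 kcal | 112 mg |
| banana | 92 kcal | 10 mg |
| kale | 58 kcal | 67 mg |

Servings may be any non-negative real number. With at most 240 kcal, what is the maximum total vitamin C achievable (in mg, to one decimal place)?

Vitamin C per kcal: broccoli 1.697, kale 1.155, orange 0.7681, banana 0.1087.
With no serving limits, spend the whole calories allowance on broccoli: 240 kcal / 66 kcal × 112 mg = 407.3 mg.

407.3 mg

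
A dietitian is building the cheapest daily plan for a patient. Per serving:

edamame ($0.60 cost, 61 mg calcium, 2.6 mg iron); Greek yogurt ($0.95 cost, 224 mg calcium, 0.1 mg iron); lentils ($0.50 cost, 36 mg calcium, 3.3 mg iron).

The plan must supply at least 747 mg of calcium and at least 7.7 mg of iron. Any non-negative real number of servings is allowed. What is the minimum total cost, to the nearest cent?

At the optimum either one food covers both requirements or two foods hit both targets exactly; no other combination can be cheaper.
edamame only: max(747/61, 7.7/2.6) = 12.25 servings → $7.35.
Greek yogurt only: max(747/224, 7.7/0.1) = 77 servings → $73.15.
lentils only: max(747/36, 7.7/3.3) = 20.75 servings → $10.38.
edamame + Greek yogurt with both tight: 2.863 servings and 2.555 servings → $4.15.
edamame + lentils: intersection lies outside the first quadrant.
Greek yogurt + lentils with both tight: 2.974 servings and 2.243 servings → $3.95.
Cheapest feasible corner: $3.95.

$3.95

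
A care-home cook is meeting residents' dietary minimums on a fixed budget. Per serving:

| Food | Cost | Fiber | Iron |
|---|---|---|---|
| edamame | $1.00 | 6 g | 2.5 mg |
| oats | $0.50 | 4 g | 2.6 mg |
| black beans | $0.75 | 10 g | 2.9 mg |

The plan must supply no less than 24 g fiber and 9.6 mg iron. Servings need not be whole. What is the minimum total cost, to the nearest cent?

Check every corner: each single food scaled to meet both minima, and each pair solved so both constraints bind.
edamame only: max(24/6, 9.6/2.5) = 4 servings → $4.00.
oats only: max(24/4, 9.6/2.6) = 6 servings → $3.00.
black beans only: max(24/10, 9.6/2.9) = 3.31 servings → $2.48.
edamame + oats: the both-tight solution has a negative serving — not a feasible corner.
edamame + black beans with both tight: 3.474 servings and 0.3158 servings → $3.71.
oats + black beans with both tight: 1.833 servings and 1.667 servings → $2.17.
The minimum over all feasible corners is $2.17.

$2.17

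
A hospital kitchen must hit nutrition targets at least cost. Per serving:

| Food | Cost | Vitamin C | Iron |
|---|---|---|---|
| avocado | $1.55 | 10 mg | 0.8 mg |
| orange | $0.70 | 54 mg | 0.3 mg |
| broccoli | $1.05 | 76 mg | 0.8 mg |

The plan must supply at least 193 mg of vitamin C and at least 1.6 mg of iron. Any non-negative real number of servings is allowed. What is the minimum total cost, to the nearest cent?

$2.59

Compare the cost at each extreme point of the feasible region.
avocado only: max(193/10, 1.6/0.8) = 19.3 servings → $29.91.
orange only: max(193/54, 1.6/0.3) = 5.333 servings → $3.73.
broccoli only: max(193/76, 1.6/0.8) = 2.539 servings → $2.67.
avocado + orange with both tight: 0.709 servings and 3.443 servings → $3.51.
avocado + broccoli: intersection lies outside the first quadrant.
orange + broccoli with both tight: 1.608 servings and 1.397 servings → $2.59.
Cheapest feasible corner: $2.59.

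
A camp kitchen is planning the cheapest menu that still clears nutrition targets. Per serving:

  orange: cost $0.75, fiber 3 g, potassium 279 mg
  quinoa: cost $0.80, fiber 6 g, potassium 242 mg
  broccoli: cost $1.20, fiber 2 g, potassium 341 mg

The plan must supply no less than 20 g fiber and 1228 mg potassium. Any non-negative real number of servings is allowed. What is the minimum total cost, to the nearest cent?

This is a tiny linear program; its minimum lies at a vertex of the feasible set. List the vertices and price them.
orange only: max(20/3, 1228/279) = 6.667 servings → $5.00.
quinoa only: max(20/6, 1228/242) = 5.074 servings → $4.06.
broccoli only: max(20/2, 1228/341) = 10 servings → $12.00.
orange + quinoa with both tight: 2.667 servings and 2 servings → $3.60.
orange + broccoli with both targets exact would need a negative amount; discard.
quinoa + broccoli with both tight: 2.794 servings and 1.618 servings → $4.18.
The minimum over all feasible corners is $3.60.

$3.60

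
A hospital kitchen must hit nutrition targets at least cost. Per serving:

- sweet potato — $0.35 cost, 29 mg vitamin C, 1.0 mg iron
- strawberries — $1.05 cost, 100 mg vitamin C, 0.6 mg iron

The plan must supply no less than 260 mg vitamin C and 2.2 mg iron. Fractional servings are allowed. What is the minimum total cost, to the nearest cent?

The cheapest plan sits at a corner of the feasible region — with two constraints it uses at most two foods.
sweet potato only: max(260/29, 2.2/1.0) = 8.966 servings → $3.14.
strawberries only: max(260/100, 2.2/0.6) = 3.667 servings → $3.85.
sweet potato + strawberries with both tight: 0.7748 servings and 2.375 servings → $2.77.
So the least-cost plan costs $2.77.

$2.77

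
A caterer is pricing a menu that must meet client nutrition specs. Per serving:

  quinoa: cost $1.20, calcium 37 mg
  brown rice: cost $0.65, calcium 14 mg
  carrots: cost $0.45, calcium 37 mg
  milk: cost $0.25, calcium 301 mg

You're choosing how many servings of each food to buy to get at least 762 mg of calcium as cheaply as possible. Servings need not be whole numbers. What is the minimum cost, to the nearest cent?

Cost per mg of calcium: milk $0.0008, carrots $0.0122, quinoa $0.0324, brown rice $0.0464.
With no serving limits, use only milk: 762 mg / 301 mg = 2.532 servings × $0.25 = $0.63.

$0.63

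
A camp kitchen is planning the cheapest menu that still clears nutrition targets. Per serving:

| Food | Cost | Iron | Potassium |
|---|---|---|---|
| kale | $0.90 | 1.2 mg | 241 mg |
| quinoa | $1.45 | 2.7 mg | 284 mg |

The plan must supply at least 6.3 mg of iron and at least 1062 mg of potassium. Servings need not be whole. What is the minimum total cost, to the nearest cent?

$4.27

An LP optimum is at a vertex; with two nutrient constraints at most two foods are used. Check each candidate.
kale only: max(6.3/1.2, 1062/241) = 5.25 servings → $4.72.
quinoa only: max(6.3/2.7, 1062/284) = 3.739 servings → $5.42.
kale + quinoa with both tight: 3.479 servings and 0.787 servings → $4.27.
So the least-cost plan costs $4.27.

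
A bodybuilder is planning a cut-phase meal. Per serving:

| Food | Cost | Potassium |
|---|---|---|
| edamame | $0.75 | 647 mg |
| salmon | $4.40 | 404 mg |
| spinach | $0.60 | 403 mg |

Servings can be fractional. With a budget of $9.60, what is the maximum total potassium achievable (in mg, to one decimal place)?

Potassium per dollar: edamame 862.7, spinach 671.7, salmon 91.82.
With no serving limits, spend the whole cost allowance on edamame: $9.60 / $0.75 × 647 mg = 8281.6 mg.

8281.6 mg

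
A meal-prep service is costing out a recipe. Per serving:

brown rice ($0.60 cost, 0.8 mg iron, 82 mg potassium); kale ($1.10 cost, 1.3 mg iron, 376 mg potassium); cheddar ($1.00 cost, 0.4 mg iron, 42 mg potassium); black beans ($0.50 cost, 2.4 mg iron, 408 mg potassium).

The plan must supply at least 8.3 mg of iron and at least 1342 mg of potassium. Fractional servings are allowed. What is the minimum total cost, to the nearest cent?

$1.73

Minimising a linear cost over {iron ≥ 8.3, potassium ≥ 1342, servings ≥ 0} — the optimum is at a vertex, using one or two foods.
brown rice only: max(8.3/0.8, 1342/82) = 16.37 servings → $9.82.
kale only: max(8.3/1.3, 1342/376) = 6.385 servings → $7.02.
cheddar only: max(8.3/0.4, 1342/42) = 31.95 servings → $31.95.
black beans only: max(8.3/2.4, 1342/408) = 3.458 servings → $1.73.
brown rice + kale with both tight: 7.087 servings and 2.024 servings → $6.48.
brown rice + cheddar: intersection lies outside the first quadrant.
brown rice + black beans with both tight: 1.278 servings and 3.032 servings → $2.28.
kale + cheddar with both tight: 1.965 servings and 14.37 servings → $16.53.
kale + black beans with both targets exact would need a negative amount; discard.
cheddar + black beans with both tight: 2.654 servings and 3.016 servings → $4.16.
So the least-cost plan costs $1.73.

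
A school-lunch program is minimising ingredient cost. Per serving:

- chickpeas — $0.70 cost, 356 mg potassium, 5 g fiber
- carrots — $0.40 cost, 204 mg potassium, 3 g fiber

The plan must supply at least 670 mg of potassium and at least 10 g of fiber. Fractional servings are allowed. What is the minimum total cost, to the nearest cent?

$1.33

A basic optimal solution has at most two foods positive. Try each food alone and each pair with both targets met exactly.
chickpeas only: max(670/356, 10/5) = 2 servings → $1.40.
carrots only: max(670/204, 10/3) = 3.333 servings → $1.33.
chickpeas + carrots: intersection lies outside the first quadrant.
So the least-cost plan costs $1.33.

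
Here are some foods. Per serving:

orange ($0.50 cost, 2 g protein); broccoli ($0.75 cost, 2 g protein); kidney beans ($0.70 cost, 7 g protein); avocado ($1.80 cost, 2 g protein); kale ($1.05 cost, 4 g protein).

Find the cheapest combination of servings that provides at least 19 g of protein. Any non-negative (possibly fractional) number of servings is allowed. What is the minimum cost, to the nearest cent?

Cost per g of protein: kidney beans $0.1000, orange $0.2500, kale $0.2625, broccoli $0.3750, avocado $0.9000.
With no serving limits, use only kidney beans: 19 g / 7 g = 2.714 servings × $0.70 = $1.90.

$1.90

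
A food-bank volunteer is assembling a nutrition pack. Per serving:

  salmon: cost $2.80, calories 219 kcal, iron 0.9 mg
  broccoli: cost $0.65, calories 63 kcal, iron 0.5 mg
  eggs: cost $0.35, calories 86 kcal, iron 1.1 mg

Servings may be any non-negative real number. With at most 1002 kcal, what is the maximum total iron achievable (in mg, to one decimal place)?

12.8 mg

Iron per kcal: eggs 0.01279, broccoli 0.007937, salmon 0.00411.
With no serving limits, spend the whole calories allowance on eggs: 1002 kcal / 86 kcal × 1.1 mg = 12.8 mg.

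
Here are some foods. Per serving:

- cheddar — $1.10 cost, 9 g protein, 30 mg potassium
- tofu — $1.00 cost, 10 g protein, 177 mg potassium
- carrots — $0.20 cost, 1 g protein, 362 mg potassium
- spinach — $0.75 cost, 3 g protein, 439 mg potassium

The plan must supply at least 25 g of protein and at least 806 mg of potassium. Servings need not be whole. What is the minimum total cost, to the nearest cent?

$2.61

Two binding constraints pin down two serving amounts, so the optimal mix uses at most two foods. The candidates are each food alone (scaled to the tighter of protein/potassium) and each pair with both constraints tight.
cheddar only: max(25/9, 806/30) = 26.87 servings → $29.55.
tofu only: max(25/10, 806/177) = 4.554 servings → $4.55.
carrots only: max(25/1, 806/362) = 25 servings → $5.00.
spinach only: max(25/3, 806/439) = 8.333 servings → $6.25.
cheddar + tofu: intersection lies outside the first quadrant.
cheddar + carrots with both tight: 2.554 servings and 2.015 servings → $3.21.
cheddar + spinach with both tight: 2.216 servings and 1.685 servings → $3.70.
tofu + carrots with both tight: 2.394 servings and 1.056 servings → $2.61.
tofu + spinach with both tight: 2.217 servings and 0.942 servings → $2.92.
carrots + spinach: intersection lies outside the first quadrant.
The minimum over all feasible corners is $2.61.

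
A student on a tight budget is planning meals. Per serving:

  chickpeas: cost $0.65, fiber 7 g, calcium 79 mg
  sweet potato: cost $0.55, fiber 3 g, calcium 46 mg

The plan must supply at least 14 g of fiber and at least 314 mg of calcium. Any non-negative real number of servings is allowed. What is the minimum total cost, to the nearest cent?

Two binding constraints pin down two serving amounts, so the optimal mix uses at most two foods. The candidates are each food alone (scaled to the tighter of fiber/calcium) and each pair with both constraints tight.
chickpeas only: max(14/7, 314/79) = 3.975 servings → $2.58.
sweet potato only: max(14/3, 314/46) = 6.826 servings → $3.75.
chickpeas + sweet potato with both targets exact would need a negative amount; discard.
Cheapest feasible corner: $2.58.

$2.58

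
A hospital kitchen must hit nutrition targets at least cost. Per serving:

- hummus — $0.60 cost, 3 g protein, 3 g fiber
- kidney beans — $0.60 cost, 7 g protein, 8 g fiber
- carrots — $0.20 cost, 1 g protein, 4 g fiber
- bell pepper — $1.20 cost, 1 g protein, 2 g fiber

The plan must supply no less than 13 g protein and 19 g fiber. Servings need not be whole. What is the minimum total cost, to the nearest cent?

The cheapest plan sits at a corner of the feasible region — with two constraints it uses at most two foods.
hummus only: max(13/3, 19/3) = 6.333 servings → $3.80.
kidney beans only: max(13/7, 19/8) = 2.375 servings → $1.43.
carrots only: max(13/1, 19/4) = 13 servings → $2.60.
bell pepper only: max(13/1, 19/2) = 13 servings → $15.60.
hummus + kidney beans: intersection lies outside the first quadrant.
hummus + carrots with both tight: 3.667 servings and 2 servings → $2.60.
hummus + bell pepper with both tight: 2.333 servings and 6 servings → $8.60.
kidney beans + carrots with both tight: 1.65 servings and 1.45 servings → $1.28.
kidney beans + bell pepper with both tight: 1.167 servings and 4.833 servings → $6.50.
carrots + bell pepper: the both-tight solution has a negative serving — not a feasible corner.
Cheapest feasible corner: $1.28.

$1.28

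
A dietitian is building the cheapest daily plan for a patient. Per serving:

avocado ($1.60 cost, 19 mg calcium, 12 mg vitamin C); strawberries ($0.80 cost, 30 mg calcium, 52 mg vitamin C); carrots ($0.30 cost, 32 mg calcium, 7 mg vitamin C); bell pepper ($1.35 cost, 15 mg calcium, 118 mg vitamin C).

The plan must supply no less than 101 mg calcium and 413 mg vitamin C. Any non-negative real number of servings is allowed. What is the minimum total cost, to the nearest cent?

Two binding constraints pin down two serving amounts, so the optimal mix uses at most two foods. The candidates are each food alone (scaled to the tighter of calcium/vitamin C) and each pair with both constraints tight.
avocado only: max(101/19, 413/12) = 34.42 servings → $55.07.
strawberries only: max(101/30, 413/52) = 7.942 servings → $6.35.
carrots only: max(101/32, 413/7) = 59 servings → $17.70.
bell pepper only: max(101/15, 413/118) = 6.733 servings → $9.09.
avocado + strawberries with both targets exact would need a negative amount; discard.
avocado + carrots: the both-tight solution has a negative serving — not a feasible corner.
avocado + bell pepper with both tight: 2.775 servings and 3.218 servings → $8.78.
strawberries + carrots: the both-tight solution has a negative serving — not a feasible corner.
strawberries + bell pepper with both tight: 2.074 servings and 2.586 servings → $5.15.
carrots + bell pepper with both tight: 1.559 servings and 3.408 servings → $5.07.
Cheapest feasible corner: $5.07.

$5.07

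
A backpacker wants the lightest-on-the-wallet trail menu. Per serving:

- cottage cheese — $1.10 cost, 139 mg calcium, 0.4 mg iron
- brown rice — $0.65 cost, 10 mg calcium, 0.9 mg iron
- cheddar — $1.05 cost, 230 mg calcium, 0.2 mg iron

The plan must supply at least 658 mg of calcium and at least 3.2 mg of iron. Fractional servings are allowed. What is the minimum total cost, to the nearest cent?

$4.79

Compare the cost at each extreme point of the feasible region.
cottage cheese only: max(658/139, 3.2/0.4) = 8 servings → $8.80.
brown rice only: max(658/10, 3.2/0.9) = 65.8 servings → $42.77.
cheddar only: max(658/230, 3.2/0.2) = 16 servings → $16.80.
cottage cheese + brown rice with both tight: 4.626 servings and 1.5 servings → $6.06.
cottage cheese + cheddar: the both-tight solution has a negative serving — not a feasible corner.
brown rice + cheddar with both tight: 2.948 servings and 2.733 servings → $4.79.
The minimum over all feasible corners is $4.79.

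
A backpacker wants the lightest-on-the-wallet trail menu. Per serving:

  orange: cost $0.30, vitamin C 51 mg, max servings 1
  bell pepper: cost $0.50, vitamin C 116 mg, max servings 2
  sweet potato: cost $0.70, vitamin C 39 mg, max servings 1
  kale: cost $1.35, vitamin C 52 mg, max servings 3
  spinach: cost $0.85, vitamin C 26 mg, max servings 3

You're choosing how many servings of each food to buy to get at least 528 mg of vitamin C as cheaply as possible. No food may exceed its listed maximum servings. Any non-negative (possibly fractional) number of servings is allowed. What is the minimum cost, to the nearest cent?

$7.68

Cost per mg of vitamin C: bell pepper $0.0043, orange $0.0059, sweet potato $0.0179, kale $0.0260, spinach $0.0327.
Take 2 servings of bell pepper: +232.0 mg vitamin C for $1.00 (total $1.00, still need 296.0 mg).
Take 1 serving of orange: +51.0 mg vitamin C for $0.30 (total $1.30, still need 245.0 mg).
Take 1 serving of sweet potato: +39.0 mg vitamin C for $0.70 (total $2.00, still need 206.0 mg).
Take 3 servings of kale: +156.0 mg vitamin C for $4.05 (total $6.05, still need 50.0 mg).
Take 1.923 servings of spinach: +50.0 mg vitamin C for $1.63 (total $7.68, still need 0.0 mg).
Filling from the cheapest source first is optimal under one linear minimum: $7.68.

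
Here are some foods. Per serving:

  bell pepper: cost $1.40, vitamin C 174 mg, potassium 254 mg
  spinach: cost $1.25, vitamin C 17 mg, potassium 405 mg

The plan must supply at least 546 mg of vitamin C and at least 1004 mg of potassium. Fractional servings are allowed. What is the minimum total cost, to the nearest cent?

A basic optimal solution has at most two foods positive. Try each food alone and each pair with both targets met exactly.
bell pepper only: max(546/174, 1004/254) = 3.953 servings → $5.53.
spinach only: max(546/17, 1004/405) = 32.12 servings → $40.15.
bell pepper + spinach with both tight: 3.085 servings and 0.5444 servings → $5.00.
So the least-cost plan costs $5.00.

$5.00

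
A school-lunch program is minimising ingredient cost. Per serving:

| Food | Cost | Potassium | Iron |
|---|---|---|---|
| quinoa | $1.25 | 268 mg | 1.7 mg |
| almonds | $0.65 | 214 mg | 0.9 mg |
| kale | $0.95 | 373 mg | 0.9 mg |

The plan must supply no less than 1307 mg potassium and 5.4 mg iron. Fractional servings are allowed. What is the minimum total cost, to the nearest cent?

An LP optimum is at a vertex; with two nutrient constraints at most two foods are used. Check each candidate.
quinoa only: max(1307/268, 5.4/1.7) = 4.877 servings → $6.10.
almonds only: max(1307/214, 5.4/0.9) = 6.107 servings → $3.97.
kale only: max(1307/373, 5.4/0.9) = 6 servings → $5.70.
quinoa + almonds with both targets exact would need a negative amount; discard.
quinoa + kale with both tight: 2.133 servings and 1.972 servings → $4.54.
almonds + kale with both tight: 5.855 servings and 0.1447 servings → $3.94.
The minimum over all feasible corners is $3.94.

$3.94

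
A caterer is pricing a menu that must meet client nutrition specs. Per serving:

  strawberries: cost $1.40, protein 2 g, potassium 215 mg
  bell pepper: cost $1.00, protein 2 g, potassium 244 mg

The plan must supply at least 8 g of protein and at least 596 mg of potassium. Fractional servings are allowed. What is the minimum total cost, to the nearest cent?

Compare the cost at each extreme point of the feasible region.
strawberries only: max(8/2, 596/215) = 4 servings → $5.60.
bell pepper only: max(8/2, 596/244) = 4 servings → $4.00.
strawberries + bell pepper with both targets exact would need a negative amount; discard.
So the least-cost plan costs $4.00.

$4.00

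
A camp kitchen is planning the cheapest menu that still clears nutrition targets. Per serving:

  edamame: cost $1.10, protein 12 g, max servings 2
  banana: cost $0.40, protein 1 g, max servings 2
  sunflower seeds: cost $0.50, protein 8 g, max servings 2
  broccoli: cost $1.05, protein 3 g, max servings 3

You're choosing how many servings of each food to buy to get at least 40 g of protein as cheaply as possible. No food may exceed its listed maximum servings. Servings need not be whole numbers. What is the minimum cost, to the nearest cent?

$3.20

Cost per g of protein: sunflower seeds $0.0625, edamame $0.0917, broccoli $0.3500, banana $0.4000.
Take 2 servings of sunflower seeds: +16.0 g protein for $1.00 (total $1.00, still need 24.0 g).
Take 2 servings of edamame: +24.0 g protein for $2.20 (total $3.20, still need 0.0 g).
Filling from the cheapest source first is optimal under one linear minimum: $3.20.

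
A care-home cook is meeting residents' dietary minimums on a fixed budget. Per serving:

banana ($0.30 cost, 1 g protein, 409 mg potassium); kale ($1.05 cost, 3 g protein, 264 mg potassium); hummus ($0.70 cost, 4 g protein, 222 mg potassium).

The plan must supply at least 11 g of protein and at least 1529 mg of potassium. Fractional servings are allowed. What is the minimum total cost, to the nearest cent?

banana only: max(11/1, 1529/409) = 11 servings → $3.30.
kale only: max(11/3, 1529/264) = 5.792 servings → $6.08.
hummus only: max(11/4, 1529/222) = 6.887 servings → $4.82.
banana + kale with both tight: 1.748 servings and 3.084 servings → $3.76.
banana + hummus with both tight: 2.598 servings and 2.1 servings → $2.25.
kale + hummus: the both-tight solution has a negative serving — not a feasible corner.
So the least-cost plan costs $2.25.

$2.25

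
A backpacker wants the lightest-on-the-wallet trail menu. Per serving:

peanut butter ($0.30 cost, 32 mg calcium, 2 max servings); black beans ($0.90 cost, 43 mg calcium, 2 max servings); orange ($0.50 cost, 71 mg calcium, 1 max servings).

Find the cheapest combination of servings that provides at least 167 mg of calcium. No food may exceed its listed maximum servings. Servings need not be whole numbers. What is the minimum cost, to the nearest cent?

Cost per mg of calcium: orange $0.0070, peanut butter $0.0094, black beans $0.0209.
Take 1 serving of orange: +71.0 mg calcium for $0.50 (total $0.50, still need 96.0 mg).
Take 2 servings of peanut butter: +64.0 mg calcium for $0.60 (total $1.10, still need 32.0 mg).
Take 0.7442 servings of black beans: +32.0 mg calcium for $0.67 (total $1.77, still need 0.0 mg).
Filling from the cheapest source first is optimal under one linear minimum: $1.77.

$1.77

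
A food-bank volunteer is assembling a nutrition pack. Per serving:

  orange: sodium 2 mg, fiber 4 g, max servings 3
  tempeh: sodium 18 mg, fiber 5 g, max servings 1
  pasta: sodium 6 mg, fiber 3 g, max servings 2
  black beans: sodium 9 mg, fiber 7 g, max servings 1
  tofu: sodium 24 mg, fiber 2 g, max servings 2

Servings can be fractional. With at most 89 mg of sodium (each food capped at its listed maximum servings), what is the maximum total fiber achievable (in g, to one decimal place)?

Fiber per mg sodium: orange 2, black beans 0.7778, pasta 0.5, tempeh 0.2778, tofu 0.08333.
Take 3 servings of orange: uses 6 mg sodium, +12.0 g fiber (running total 12.0 g).
Take 1 serving of black beans: uses 9 mg sodium, +7.0 g fiber (running total 19.0 g).
Take 2 servings of pasta: uses 12 mg sodium, +6.0 g fiber (running total 25.0 g).
Take 1 serving of tempeh: uses 18 mg sodium, +5.0 g fiber (running total 30.0 g).
Take 1.833 servings of tofu: uses 44 mg sodium, +3.7 g fiber (running total 33.7 g).
Greedy by best ratio exhausts the sodium allowance optimally: 33.7 g.

33.7 g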